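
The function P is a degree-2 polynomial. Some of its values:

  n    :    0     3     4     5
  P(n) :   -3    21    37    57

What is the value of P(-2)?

1

Write P(n) = an² + bn + c; the 4 given values yield a linear system in the 3 coefficients.
Solving, P(n) = 2n² + 2n - 3.
Then P(-2) = 1.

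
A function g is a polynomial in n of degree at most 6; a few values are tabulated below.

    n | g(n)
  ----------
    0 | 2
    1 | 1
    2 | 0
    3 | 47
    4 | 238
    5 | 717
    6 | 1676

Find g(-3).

First differences: -1, -1, 47, 191, 479, 959. Second differences: 0, 48, 144, 288, 480. Third differences: 48, 96, 144, 192. Fourth differences: 48, 48, 48.
Level-4 differences are constant, so g has degree 4.
Fitting a degree-4 polynomial gives g(n) = 2n^4 - 4n³ - 2n² + 3n + 2.
Then g(-3) = 245.

245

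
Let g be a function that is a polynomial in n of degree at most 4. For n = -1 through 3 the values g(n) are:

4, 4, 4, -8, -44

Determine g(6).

-416

First differences: 0, 0, -12, -36. Second differences: 0, -12, -24. Third differences: -12, -12.
Level-3 differences are constant, so g has degree 3.
Fitting a degree-3 polynomial gives g(n) = -2n³ + 2n + 4.
Then g(6) = -416.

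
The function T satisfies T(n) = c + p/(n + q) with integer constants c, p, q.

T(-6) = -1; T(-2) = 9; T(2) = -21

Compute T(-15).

(T(n) − c)(n + q) = p for each data point; the three points give a linear system in c and q, then p follows.
Solving: c = -6, q = 0, p = -30, so T(n) = -6 − 30/(n + 0).
Then T(-15) = -6 − 30/(-15) = -4.

-4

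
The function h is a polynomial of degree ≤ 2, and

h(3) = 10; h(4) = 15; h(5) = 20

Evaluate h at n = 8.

35

Write h(n) = an² + bn + c; the 3 given values yield a linear system in the 3 coefficients.
Solving, the leading coefficient vanishes, and h(n) = 5n - 5.
Then h(8) = 35.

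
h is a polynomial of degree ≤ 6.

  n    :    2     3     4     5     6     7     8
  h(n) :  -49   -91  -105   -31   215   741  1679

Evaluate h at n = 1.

-15

Write h(n) = an^6 + bn^5 + cn^4 + dn³ + en² + pn + q; the 7 given values yield a linear system in the 7 coefficients.
Solving, the top 2 coefficients vanish, and h(n) = n^4 - 4n³ - 5n² - 6n - 1.
Then h(1) = -15.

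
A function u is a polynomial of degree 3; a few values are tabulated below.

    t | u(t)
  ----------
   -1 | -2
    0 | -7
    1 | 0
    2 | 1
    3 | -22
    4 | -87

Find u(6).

Write u(t) = at³ + bt² + ct + d; the 6 given values yield a linear system in the 4 coefficients.
Solving, u(t) = -3t³ + 6t² + 4t - 7.
Then u(6) = -415.

-415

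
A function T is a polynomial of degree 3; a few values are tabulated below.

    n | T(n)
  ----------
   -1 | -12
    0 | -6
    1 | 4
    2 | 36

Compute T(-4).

-186

Write T(n) = an³ + bn² + cn + d; the 4 given values yield a linear system in the 4 coefficients.
Solving, T(n) = 3n³ + 2n² + 5n - 6.
Then T(-4) = -186.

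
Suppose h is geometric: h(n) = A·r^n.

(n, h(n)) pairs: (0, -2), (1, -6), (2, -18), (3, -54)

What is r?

3

Consecutive ratio: -6/(-2) = 3, and -18/(-6) = 3, so r = 3.
Then A·3^0 = -2 gives A = -2, and h(n) = -2·3^n.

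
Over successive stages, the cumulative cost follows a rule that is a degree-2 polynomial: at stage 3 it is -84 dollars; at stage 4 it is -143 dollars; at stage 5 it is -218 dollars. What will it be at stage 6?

Write the value at t as Q(t).
Write Q(t) = at² + bt + c; the 3 given values yield a linear system in the 3 coefficients.
Solving, Q(t) = -8t² - 3t - 3.
Then Q(6) = -309.

-309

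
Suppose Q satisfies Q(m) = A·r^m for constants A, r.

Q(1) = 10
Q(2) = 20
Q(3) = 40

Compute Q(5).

160

Consecutive ratio: 20/10 = 2, and 40/20 = 2, so r = 2.
Then A·2^1 = 10 gives A = 5, and Q(m) = 5·2^m.
Q(5) = 5·2^5 = 160.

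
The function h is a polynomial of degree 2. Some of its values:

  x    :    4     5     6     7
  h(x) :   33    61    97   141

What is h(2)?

First differences: 28, 36, 44. Second differences: 8, 8.
Level-2 differences are constant, so h has degree 2.
Fitting a degree-2 polynomial gives h(x) = 4x² - 8x + 1.
Then h(2) = 1.

1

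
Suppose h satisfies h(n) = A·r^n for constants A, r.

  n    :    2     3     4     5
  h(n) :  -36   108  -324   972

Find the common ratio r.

-3

Consecutive ratio: 108/(-36) = -3, and -324/108 = -3, so r = -3.
Then A·(-3)^2 = -36 gives A = -4, and h(n) = -4·(-3)^n.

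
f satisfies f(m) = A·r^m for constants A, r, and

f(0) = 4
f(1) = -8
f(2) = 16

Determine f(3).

Consecutive ratio: -8/4 = -2, and 16/(-8) = -2, so r = -2.
Then A·(-2)^0 = 4 gives A = 4, and f(m) = 4·(-2)^m.
f(3) = 4·(-2)^3 = -32.

-32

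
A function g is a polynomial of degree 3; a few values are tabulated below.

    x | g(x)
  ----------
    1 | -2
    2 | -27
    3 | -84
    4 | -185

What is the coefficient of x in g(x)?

1

Write g(x) = ax³ + bx² + cx + d; the 4 given values yield a linear system in the 4 coefficients.
Solving, g(x) = -2x³ - 4x² + x + 3.
The coefficient of x is 1.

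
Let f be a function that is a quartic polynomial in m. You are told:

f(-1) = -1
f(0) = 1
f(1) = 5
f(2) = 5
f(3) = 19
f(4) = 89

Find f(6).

685

Write f(m) = am^4 + bm³ + cm² + dm + e; the 6 given values yield a linear system in the 5 coefficients.
Solving, f(m) = m^4 - 3m³ + 6m + 1.
Then f(6) = 685.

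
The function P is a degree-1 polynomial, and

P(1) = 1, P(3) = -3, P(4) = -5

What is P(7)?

-11

Write P(m) = am + b; the 3 given values yield a linear system in the 2 coefficients.
Solving, P(m) = -2m + 3.
Then P(7) = -11.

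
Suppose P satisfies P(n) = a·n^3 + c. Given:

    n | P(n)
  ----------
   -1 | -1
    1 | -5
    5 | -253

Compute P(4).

From P(-1) = -1 and P(1) = -5: -1a + c = -1 and 1a + c = -5.
Subtracting: 2a = -4, so a = -2; then c = -1 − (-2)·(-1) = -3.
So P(n) = -2n³ − 3, and P(4) = -131.

-131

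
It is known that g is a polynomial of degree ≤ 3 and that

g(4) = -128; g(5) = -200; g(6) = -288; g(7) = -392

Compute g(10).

Write g(x) = ax³ + bx² + cx + d; the 4 given values yield a linear system in the 4 coefficients.
Solving, the leading coefficient vanishes, and g(x) = -8x².
Then g(10) = -800.

-800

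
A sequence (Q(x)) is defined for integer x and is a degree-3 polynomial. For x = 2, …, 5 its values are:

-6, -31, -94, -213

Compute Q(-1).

21

Write Q(x) = ax³ + bx² + cx + d; the 4 given values yield a linear system in the 4 coefficients.
Solving, Q(x) = -3x³ + 8x² - 8x + 2.
Then Q(-1) = 21.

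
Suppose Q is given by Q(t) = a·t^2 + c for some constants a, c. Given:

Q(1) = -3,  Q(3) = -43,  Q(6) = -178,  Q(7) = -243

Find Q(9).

-403

From Q(1) = -3 and Q(3) = -43: 1a + c = -3 and 9a + c = -43.
Subtracting: 8a = -40, so a = -5; then c = -3 − (-5)·1 = 2.
So Q(t) = -5t² + 2, and Q(9) = -403.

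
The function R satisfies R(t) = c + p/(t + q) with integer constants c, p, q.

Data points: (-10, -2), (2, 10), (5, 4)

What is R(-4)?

(R(t) − c)(t + q) = p for each data point; the three points give a linear system in c and q, then p follows.
Solving: c = 0, q = 0, p = 20, so R(t) = 20/(t + 0).
Then R(-4) = 0 + 20/(-4) = -5.

-5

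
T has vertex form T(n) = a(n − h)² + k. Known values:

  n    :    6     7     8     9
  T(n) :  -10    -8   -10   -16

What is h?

7

First differences 2, -2, -6; second difference -4 = 2a, so a = -2.
Expanding, the n-coefficient is −2ah = 4h; matching it to the data gives h = 7, and then k = -8.
So T(n) = -2(n − 7)² − 8.
Hence h = 7.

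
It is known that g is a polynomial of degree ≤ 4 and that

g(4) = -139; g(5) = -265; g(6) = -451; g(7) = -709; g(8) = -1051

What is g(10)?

-2035

First differences: -126, -186, -258, -342. Second differences: -60, -72, -84. Third differences: -12, -12.
Level-3 differences are constant, so g has degree 3.
Fitting a degree-3 polynomial gives g(x) = -2x³ - 4x + 5.
Then g(10) = -2035.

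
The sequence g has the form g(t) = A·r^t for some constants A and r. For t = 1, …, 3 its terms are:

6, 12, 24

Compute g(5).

Consecutive ratio: 12/6 = 2, and 24/12 = 2, so r = 2.
Then A·2^1 = 6 gives A = 3, and g(t) = 3·2^t.
g(5) = 3·2^5 = 96.

96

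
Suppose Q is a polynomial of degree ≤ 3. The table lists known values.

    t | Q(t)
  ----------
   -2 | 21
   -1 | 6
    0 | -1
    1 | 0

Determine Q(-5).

First differences: -15, -7, 1. Second differences: 8, 8.
Level-2 differences are constant, so Q has degree 2.
Fitting a degree-2 polynomial gives Q(t) = 4t² - 3t - 1.
Then Q(-5) = 114.

114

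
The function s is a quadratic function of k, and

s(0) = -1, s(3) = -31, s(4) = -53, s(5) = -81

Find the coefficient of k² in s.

Write s(k) = ak² + bk + c; the 4 given values yield a linear system in the 3 coefficients.
Solving, s(k) = -3k² - k - 1.
The coefficient of k² is -3.

-3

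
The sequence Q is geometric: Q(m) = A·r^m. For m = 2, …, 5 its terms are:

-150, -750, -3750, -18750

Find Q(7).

-468750

Consecutive ratio: -750/(-150) = 5, and -3750/(-750) = 5, so r = 5.
Then A·5^2 = -150 gives A = -6, and Q(m) = -6·5^m.
Q(7) = -6·5^7 = -468750.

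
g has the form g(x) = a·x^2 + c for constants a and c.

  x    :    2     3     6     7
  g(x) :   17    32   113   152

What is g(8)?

197

From g(2) = 17 and g(3) = 32: 4a + c = 17 and 9a + c = 32.
Subtracting: 5a = 15, so a = 3; then c = 17 − 3·4 = 5.
So g(x) = 3x² + 5, and g(8) = 197.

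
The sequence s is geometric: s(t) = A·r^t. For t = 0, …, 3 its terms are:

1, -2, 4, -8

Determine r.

-2

Consecutive ratio: -2/1 = -2, and 4/(-2) = -2, so r = -2.
Then A·(-2)^0 = 1 gives A = 1, and s(t) = 1·(-2)^t.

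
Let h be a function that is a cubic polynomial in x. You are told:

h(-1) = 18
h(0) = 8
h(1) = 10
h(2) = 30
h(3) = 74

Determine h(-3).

50

First differences: -10, 2, 20, 44. Second differences: 12, 18, 24. Third differences: 6, 6.
Level-3 differences are constant, so h has degree 3.
Fitting a degree-3 polynomial gives h(x) = x³ + 6x² - 5x + 8.
Then h(-3) = 50.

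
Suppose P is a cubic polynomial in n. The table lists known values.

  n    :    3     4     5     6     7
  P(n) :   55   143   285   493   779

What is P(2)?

9

Write P(n) = an³ + bn² + cn + d; the 5 given values yield a linear system in the 4 coefficients.
Solving, P(n) = 2n³ + 3n² - 7n - 5.
Then P(2) = 9.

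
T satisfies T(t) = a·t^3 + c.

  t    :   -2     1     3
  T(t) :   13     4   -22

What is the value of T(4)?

From T(-2) = 13 and T(1) = 4: -8a + c = 13 and 1a + c = 4.
Subtracting: 9a = -9, so a = -1; then c = 13 − (-1)·(-8) = 5.
So T(t) = -1t³ + 5, and T(4) = -59.

-59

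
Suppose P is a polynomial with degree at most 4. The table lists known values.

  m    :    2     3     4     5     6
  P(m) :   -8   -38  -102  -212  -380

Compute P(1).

0

Write P(m) = am^4 + bm³ + cm² + dm + e; the 5 given values yield a linear system in the 5 coefficients.
Solving, the leading coefficient vanishes, and P(m) = -2m³ + m² + 3m - 2.
Then P(1) = 0.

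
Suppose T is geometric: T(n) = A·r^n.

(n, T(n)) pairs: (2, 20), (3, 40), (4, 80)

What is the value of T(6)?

320

Consecutive ratio: 40/20 = 2, and 80/40 = 2, so r = 2.
Then A·2^2 = 20 gives A = 5, and T(n) = 5·2^n.
T(6) = 5·2^6 = 320.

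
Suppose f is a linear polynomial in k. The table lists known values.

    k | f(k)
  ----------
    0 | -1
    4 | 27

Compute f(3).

Write f(k) = ak + b; the 2 given values yield a linear system in the 2 coefficients.
Solving, f(k) = 7k - 1.
Then f(3) = 20.

20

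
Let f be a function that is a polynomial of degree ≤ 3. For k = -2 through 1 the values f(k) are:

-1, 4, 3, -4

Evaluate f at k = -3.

-12

Write f(k) = ak³ + bk² + ck + d; the 4 given values yield a linear system in the 4 coefficients.
Solving, the leading coefficient vanishes, and f(k) = -3k² - 4k + 3.
Then f(-3) = -12.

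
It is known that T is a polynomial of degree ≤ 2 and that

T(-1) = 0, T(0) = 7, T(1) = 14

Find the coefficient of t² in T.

0

First differences: 7, 7.
Level-1 differences are constant, so T has degree 1.
Fitting a degree-1 polynomial gives T(t) = 7t + 7.
The coefficient of t² is 0.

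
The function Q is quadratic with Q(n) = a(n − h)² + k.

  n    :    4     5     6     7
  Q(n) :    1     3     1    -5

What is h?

5

First differences 2, -2, -6; second difference -4 = 2a, so a = -2.
Expanding, the n-coefficient is −2ah = 4h; matching it to the data gives h = 5, and then k = 3.
So Q(n) = -2(n − 5)² + 3.
Hence h = 5.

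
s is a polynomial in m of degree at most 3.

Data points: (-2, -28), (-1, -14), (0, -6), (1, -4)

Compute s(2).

-8

Write s(m) = am³ + bm² + cm + d; the 4 given values yield a linear system in the 4 coefficients.
Solving, the leading coefficient vanishes, and s(m) = -3m² + 5m - 6.
Then s(2) = -8.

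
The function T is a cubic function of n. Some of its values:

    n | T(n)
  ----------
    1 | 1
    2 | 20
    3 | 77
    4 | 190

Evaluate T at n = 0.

2

Write T(n) = an³ + bn² + cn + d; the 4 given values yield a linear system in the 4 coefficients.
Solving, T(n) = 3n³ + n² - 5n + 2.
Then T(0) = 2.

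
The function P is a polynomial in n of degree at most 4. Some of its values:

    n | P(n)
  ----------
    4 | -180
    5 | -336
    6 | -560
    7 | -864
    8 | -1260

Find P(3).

Write P(n) = an^4 + bn³ + cn² + dn + e; the 5 given values yield a linear system in the 5 coefficients.
Solving, the leading coefficient vanishes, and P(n) = -2n³ - 4n² + 2n + 4.
Then P(3) = -80.

-80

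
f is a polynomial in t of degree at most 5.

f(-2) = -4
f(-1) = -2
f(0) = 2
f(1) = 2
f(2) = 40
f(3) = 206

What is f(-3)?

First differences: 2, 4, 0, 38, 166. Second differences: 2, -4, 38, 128. Third differences: -6, 42, 90. Fourth differences: 48, 48.
Level-4 differences are constant, so f has degree 4.
Fitting a degree-4 polynomial gives f(t) = 2t^4 + 3t³ - 4t² - t + 2.
Then f(-3) = 50.

50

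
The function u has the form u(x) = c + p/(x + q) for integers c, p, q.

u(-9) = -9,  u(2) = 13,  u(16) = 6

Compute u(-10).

(u(x) − c)(x + q) = p for each data point; the three points give a linear system in c and q, then p follows.
Solving: c = 3, q = 4, p = 60, so u(x) = 3 + 60/(x + 4).
Then u(-10) = 3 + 60/(-6) = -7.

-7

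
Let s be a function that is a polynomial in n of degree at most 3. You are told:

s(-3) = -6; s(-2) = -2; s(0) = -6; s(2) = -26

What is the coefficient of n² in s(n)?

Write s(n) = an³ + bn² + cn + d; the 4 given values yield a linear system in the 4 coefficients.
Solving, the leading coefficient vanishes, and s(n) = -2n² - 6n - 6.
The coefficient of n² is -2.

-2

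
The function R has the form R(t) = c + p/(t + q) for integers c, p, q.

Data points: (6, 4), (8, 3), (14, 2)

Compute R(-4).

(R(t) − c)(t + q) = p for each data point; the three points give a linear system in c and q, then p follows.
Solving: c = 1, q = -2, p = 12, so R(t) = 1 + 12/(t − 2).
Then R(-4) = 1 + 12/(-6) = -1.

-1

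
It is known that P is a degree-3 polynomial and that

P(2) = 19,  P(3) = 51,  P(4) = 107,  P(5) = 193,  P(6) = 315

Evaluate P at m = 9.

957

First differences: 32, 56, 86, 122. Second differences: 24, 30, 36. Third differences: 6, 6.
Level-3 differences are constant, so P has degree 3.
Fitting a degree-3 polynomial gives P(m) = m³ + 3m² - 2m + 3.
Then P(9) = 957.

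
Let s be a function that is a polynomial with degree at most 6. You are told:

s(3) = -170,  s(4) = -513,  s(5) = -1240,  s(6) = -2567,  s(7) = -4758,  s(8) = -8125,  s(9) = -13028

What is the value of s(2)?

First differences: -343, -727, -1327, -2191, -3367, -4903. Second differences: -384, -600, -864, -1176, -1536. Third differences: -216, -264, -312, -360. Fourth differences: -48, -48, -48.
Level-4 differences are constant, so s has degree 4.
Fitting a degree-4 polynomial gives s(t) = -2t^4 + 2t² - 7t - 5.
Then s(2) = -43.

-43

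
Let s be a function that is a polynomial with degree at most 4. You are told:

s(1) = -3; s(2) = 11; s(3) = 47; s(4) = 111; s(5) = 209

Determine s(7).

First differences: 14, 36, 64, 98. Second differences: 22, 28, 34. Third differences: 6, 6.
Level-3 differences are constant, so s has degree 3.
Fitting a degree-3 polynomial gives s(t) = t³ + 5t² - 8t - 1.
Then s(7) = 531.

531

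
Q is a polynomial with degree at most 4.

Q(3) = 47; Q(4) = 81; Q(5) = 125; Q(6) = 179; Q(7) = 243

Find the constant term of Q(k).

5

First differences: 34, 44, 54, 64. Second differences: 10, 10, 10.
Level-2 differences are constant, so Q has degree 2.
Fitting a degree-2 polynomial gives Q(k) = 5k² - k + 5.
The constant term is Q(0) = 5.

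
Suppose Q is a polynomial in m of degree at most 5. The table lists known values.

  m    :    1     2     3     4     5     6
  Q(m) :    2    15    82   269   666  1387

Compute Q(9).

Write Q(m) = am^5 + bm^4 + cm³ + dm² + em + p; the 6 given values yield a linear system in the 6 coefficients.
Solving, the leading coefficient vanishes, and Q(m) = m^4 + m³ - 4m² + 3m + 1.
Then Q(9) = 6994.

6994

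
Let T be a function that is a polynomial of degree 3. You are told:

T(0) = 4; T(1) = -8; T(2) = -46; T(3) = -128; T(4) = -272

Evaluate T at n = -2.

22

First differences: -12, -38, -82, -144. Second differences: -26, -44, -62. Third differences: -18, -18.
Level-3 differences are constant, so T has degree 3.
Fitting a degree-3 polynomial gives T(n) = -3n³ - 4n² - 5n + 4.
Then T(-2) = 22.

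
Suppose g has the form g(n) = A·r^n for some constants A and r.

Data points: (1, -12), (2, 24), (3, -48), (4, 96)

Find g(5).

Consecutive ratio: 24/(-12) = -2, and -48/24 = -2, so r = -2.
Then A·(-2)^1 = -12 gives A = 6, and g(n) = 6·(-2)^n.
g(5) = 6·(-2)^5 = -192.

-192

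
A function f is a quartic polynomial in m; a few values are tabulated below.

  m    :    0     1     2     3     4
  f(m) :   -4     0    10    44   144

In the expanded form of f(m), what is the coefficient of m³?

Write f(m) = am^4 + bm³ + cm² + dm + e; the 5 given values yield a linear system in the 5 coefficients.
Solving, f(m) = m^4 - 3m³ + 5m² + m - 4.
The coefficient of m³ is -3.

-3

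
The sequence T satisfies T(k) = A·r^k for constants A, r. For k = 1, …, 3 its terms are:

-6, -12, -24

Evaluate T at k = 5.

Consecutive ratio: -12/(-6) = 2, and -24/(-12) = 2, so r = 2.
Then A·2^1 = -6 gives A = -3, and T(k) = -3·2^k.
T(5) = -3·2^5 = -96.

-96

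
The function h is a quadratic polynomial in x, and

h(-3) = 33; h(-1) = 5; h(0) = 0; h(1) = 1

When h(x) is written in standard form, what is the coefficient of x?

-2

Write h(x) = ax² + bx + c; the 4 given values yield a linear system in the 3 coefficients.
Solving, h(x) = 3x² - 2x.
The coefficient of x is -2.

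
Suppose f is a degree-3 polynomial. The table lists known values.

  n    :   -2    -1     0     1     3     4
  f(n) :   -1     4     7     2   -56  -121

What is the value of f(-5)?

32

Write f(n) = an³ + bn² + cn + d; the 6 given values yield a linear system in the 4 coefficients.
Solving, f(n) = -n³ - 4n² + 7.
Then f(-5) = 32.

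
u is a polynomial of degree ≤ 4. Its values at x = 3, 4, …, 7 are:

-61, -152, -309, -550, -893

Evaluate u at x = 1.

-5

Write u(x) = ax^4 + bx³ + cx² + dx + e; the 5 given values yield a linear system in the 5 coefficients.
Solving, the leading coefficient vanishes, and u(x) = -3x³ + 3x² - x - 4.
Then u(1) = -5.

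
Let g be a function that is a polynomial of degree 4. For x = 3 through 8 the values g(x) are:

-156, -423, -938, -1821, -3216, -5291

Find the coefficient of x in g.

3

First differences: -267, -515, -883, -1395, -2075. Second differences: -248, -368, -512, -680. Third differences: -120, -144, -168. Fourth differences: -24, -24.
Level-4 differences are constant, so g has degree 4.
Fitting a degree-4 polynomial gives g(x) = -x^4 - 2x³ - 3x² + 3x - 3.
The coefficient of x is 3.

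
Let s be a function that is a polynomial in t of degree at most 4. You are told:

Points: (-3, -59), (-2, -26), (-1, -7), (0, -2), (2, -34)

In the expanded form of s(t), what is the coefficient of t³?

0

Write s(t) = at^4 + bt³ + ct² + dt + e; the 5 given values yield a linear system in the 5 coefficients.
Solving, the top 2 coefficients vanish, and s(t) = -7t² - 2t - 2.
The coefficient of t³ is 0.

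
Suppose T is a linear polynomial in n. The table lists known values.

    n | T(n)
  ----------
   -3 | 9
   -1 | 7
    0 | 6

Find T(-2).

Write T(n) = an + b; the 3 given values yield a linear system in the 2 coefficients.
Solving, T(n) = -n + 6.
Then T(-2) = 8.

8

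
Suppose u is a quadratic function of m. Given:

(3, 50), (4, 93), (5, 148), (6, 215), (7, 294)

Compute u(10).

First differences: 43, 55, 67, 79. Second differences: 12, 12, 12.
Level-2 differences are constant, so u has degree 2.
Fitting a degree-2 polynomial gives u(m) = 6m² + m - 7.
Then u(10) = 603.

603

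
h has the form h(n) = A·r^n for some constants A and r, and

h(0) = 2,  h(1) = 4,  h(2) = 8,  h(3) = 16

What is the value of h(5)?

Consecutive ratio: 4/2 = 2, and 8/4 = 2, so r = 2.
Then A·2^0 = 2 gives A = 2, and h(n) = 2·2^n.
h(5) = 2·2^5 = 64.

64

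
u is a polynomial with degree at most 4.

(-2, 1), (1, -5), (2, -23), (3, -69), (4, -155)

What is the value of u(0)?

Write u(x) = ax^4 + bx³ + cx² + dx + e; the 5 given values yield a linear system in the 5 coefficients.
Solving, the leading coefficient vanishes, and u(x) = -2x³ - 2x² + 2x - 3.
Then u(0) = -3.

-3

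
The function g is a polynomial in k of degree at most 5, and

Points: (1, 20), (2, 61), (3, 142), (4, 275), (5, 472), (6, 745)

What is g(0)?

7

First differences: 41, 81, 133, 197, 273. Second differences: 40, 52, 64, 76. Third differences: 12, 12, 12.
Level-3 differences are constant, so g has degree 3.
Fitting a degree-3 polynomial gives g(k) = 2k³ + 8k² + 3k + 7.
Then g(0) = 7.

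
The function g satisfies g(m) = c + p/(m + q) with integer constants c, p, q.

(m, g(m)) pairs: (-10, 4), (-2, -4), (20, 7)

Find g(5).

(g(m) − c)(m + q) = p for each data point; the three points give a linear system in c and q, then p follows.
Solving: c = 6, q = 0, p = 20, so g(m) = 6 + 20/(m + 0).
Then g(5) = 6 + 20/5 = 10.

10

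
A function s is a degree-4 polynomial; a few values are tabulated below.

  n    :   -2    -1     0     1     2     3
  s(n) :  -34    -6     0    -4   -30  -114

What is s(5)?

-720

First differences: 28, 6, -4, -26, -84. Second differences: -22, -10, -22, -58. Third differences: 12, -12, -36. Fourth differences: -24, -24.
Level-4 differences are constant, so s has degree 4.
Fitting a degree-4 polynomial gives s(n) = -n^4 - 4n² + n.
Then s(5) = -720.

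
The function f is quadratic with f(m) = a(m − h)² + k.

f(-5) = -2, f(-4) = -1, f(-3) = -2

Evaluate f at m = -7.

-10

First differences 1, -1; second difference -2 = 2a, so a = -1.
Expanding, the m-coefficient is −2ah = 2h; matching it to the data gives h = -4, and then k = -1.
So f(m) = -1(m + 4)² − 1.
f(-7) = -1·(-3)² − 1 = -10.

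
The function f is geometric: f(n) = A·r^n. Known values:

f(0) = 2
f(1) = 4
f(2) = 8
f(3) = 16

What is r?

Consecutive ratio: 4/2 = 2, and 8/4 = 2, so r = 2.
Then A·2^0 = 2 gives A = 2, and f(n) = 2·2^n.

2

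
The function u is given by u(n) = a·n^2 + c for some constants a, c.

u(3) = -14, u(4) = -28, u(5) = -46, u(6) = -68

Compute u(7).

From u(3) = -14 and u(4) = -28: 9a + c = -14 and 16a + c = -28.
Subtracting: 7a = -14, so a = -2; then c = -14 − (-2)·9 = 4.
So u(n) = -2n² + 4, and u(7) = -94.

-94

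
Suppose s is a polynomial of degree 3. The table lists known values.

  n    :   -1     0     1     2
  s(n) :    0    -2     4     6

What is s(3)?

Write s(n) = an³ + bn² + cn + d; the 4 given values yield a linear system in the 4 coefficients.
Solving, s(n) = -2n³ + 4n² + 4n - 2.
Then s(3) = -8.

-8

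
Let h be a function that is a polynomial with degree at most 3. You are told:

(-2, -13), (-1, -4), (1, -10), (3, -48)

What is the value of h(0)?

-3

Write h(k) = ak³ + bk² + ck + d; the 4 given values yield a linear system in the 4 coefficients.
Solving, the leading coefficient vanishes, and h(k) = -4k² - 3k - 3.
Then h(0) = -3.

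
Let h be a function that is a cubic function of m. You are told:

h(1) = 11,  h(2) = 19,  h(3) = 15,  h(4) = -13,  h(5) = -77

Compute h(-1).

Write h(m) = am³ + bm² + cm + d; the 5 given values yield a linear system in the 4 coefficients.
Solving, h(m) = -2m³ + 6m² + 4m + 3.
Then h(-1) = 7.

7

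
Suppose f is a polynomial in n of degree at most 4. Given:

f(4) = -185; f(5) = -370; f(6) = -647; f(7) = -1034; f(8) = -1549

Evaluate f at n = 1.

-2

Write f(n) = an^4 + bn³ + cn² + dn + e; the 5 given values yield a linear system in the 5 coefficients.
Solving, the leading coefficient vanishes, and f(n) = -3n³ - n² + 7n - 5.
Then f(1) = -2.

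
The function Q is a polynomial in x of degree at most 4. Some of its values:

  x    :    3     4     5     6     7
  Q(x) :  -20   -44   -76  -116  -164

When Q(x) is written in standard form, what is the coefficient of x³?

First differences: -24, -32, -40, -48. Second differences: -8, -8, -8.
Level-2 differences are constant, so Q has degree 2.
Fitting a degree-2 polynomial gives Q(x) = -4x² + 4x + 4.
The coefficient of x³ is 0.

0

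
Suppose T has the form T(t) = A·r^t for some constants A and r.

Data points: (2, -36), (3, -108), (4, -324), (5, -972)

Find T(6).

-2916

Consecutive ratio: -108/(-36) = 3, and -324/(-108) = 3, so r = 3.
Then A·3^2 = -36 gives A = -4, and T(t) = -4·3^t.
T(6) = -4·3^6 = -2916.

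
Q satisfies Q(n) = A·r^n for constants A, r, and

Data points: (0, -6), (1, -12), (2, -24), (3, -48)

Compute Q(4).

-96

Consecutive ratio: -12/(-6) = 2, and -24/(-12) = 2, so r = 2.
Then A·2^0 = -6 gives A = -6, and Q(n) = -6·2^n.
Q(4) = -6·2^4 = -96.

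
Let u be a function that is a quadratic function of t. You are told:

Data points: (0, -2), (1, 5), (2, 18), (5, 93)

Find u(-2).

Write u(t) = at² + bt + c; the 4 given values yield a linear system in the 3 coefficients.
Solving, u(t) = 3t² + 4t - 2.
Then u(-2) = 2.

2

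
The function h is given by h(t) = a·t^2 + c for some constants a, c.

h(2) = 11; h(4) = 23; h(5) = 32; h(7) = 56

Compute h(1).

8

From h(2) = 11 and h(4) = 23: 4a + c = 11 and 16a + c = 23.
Subtracting: 12a = 12, so a = 1; then c = 11 − 1·4 = 7.
So h(t) = 1t² + 7, and h(1) = 8.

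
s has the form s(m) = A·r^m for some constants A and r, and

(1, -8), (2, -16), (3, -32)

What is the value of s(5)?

Consecutive ratio: -16/(-8) = 2, and -32/(-16) = 2, so r = 2.
Then A·2^1 = -8 gives A = -4, and s(m) = -4·2^m.
s(5) = -4·2^5 = -128.

-128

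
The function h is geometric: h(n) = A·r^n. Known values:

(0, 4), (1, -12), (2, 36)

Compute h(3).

-108

Consecutive ratio: -12/4 = -3, and 36/(-12) = -3, so r = -3.
Then A·(-3)^0 = 4 gives A = 4, and h(n) = 4·(-3)^n.
h(3) = 4·(-3)^3 = -108.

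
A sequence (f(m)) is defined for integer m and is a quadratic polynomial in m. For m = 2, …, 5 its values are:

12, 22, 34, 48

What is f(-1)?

-6

First differences: 10, 12, 14. Second differences: 2, 2.
Level-2 differences are constant, so f has degree 2.
Fitting a degree-2 polynomial gives f(m) = m² + 5m - 2.
Then f(-1) = -6.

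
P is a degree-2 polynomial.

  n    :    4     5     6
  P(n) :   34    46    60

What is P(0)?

Write P(n) = an² + bn + c; the 3 given values yield a linear system in the 3 coefficients.
Solving, P(n) = n² + 3n + 6.
The constant term is P(0) = 6.

6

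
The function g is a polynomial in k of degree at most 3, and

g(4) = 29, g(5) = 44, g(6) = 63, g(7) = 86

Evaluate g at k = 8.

Write g(k) = ak³ + bk² + ck + d; the 4 given values yield a linear system in the 4 coefficients.
Solving, the leading coefficient vanishes, and g(k) = 2k² - 3k + 9.
Then g(8) = 113.

113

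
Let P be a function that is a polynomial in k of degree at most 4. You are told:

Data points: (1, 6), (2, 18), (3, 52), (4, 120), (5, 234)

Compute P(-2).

-18

Write P(k) = ak^4 + bk³ + ck² + dk + e; the 5 given values yield a linear system in the 5 coefficients.
Solving, the leading coefficient vanishes, and P(k) = 2k³ - k² + k + 4.
Then P(-2) = -18.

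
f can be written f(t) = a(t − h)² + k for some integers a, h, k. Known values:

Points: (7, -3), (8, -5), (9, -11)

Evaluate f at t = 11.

First differences -2, -6; second difference -4 = 2a, so a = -2.
Expanding, the t-coefficient is −2ah = 4h; matching it to the data gives h = 7, and then k = -3.
So f(t) = -2(t − 7)² − 3.
f(11) = -2·4² − 3 = -35.

-35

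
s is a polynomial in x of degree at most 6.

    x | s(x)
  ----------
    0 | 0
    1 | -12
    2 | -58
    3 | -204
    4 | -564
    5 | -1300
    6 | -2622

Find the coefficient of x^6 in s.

First differences: -12, -46, -146, -360, -736, -1322. Second differences: -34, -100, -214, -376, -586. Third differences: -66, -114, -162, -210. Fourth differences: -48, -48, -48.
Level-4 differences are constant, so s has degree 4.
Fitting a degree-4 polynomial gives s(x) = -2x^4 + x³ - 6x² - 5x.
The coefficient of x^6 is 0.

0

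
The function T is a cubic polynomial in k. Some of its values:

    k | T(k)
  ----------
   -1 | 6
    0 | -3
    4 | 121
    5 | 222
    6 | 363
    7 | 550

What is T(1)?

Write T(k) = ak³ + bk² + ck + d; the 6 given values yield a linear system in the 4 coefficients.
Solving, T(k) = k³ + 5k² - 5k - 3.
Then T(1) = -2.

-2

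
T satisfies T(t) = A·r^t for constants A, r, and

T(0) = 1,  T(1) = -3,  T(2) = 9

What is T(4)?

Consecutive ratio: -3/1 = -3, and 9/(-3) = -3, so r = -3.
Then A·(-3)^0 = 1 gives A = 1, and T(t) = 1·(-3)^t.
T(4) = 1·(-3)^4 = 81.

81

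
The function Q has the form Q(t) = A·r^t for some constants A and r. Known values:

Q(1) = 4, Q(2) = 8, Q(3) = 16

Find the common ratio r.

2

Consecutive ratio: 8/4 = 2, and 16/8 = 2, so r = 2.
Then A·2^1 = 4 gives A = 2, and Q(t) = 2·2^t.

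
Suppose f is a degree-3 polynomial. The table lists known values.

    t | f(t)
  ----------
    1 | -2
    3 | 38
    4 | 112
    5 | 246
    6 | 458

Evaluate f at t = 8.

1188

Write f(t) = at³ + bt² + ct + d; the 5 given values yield a linear system in the 4 coefficients.
Solving, f(t) = 3t³ - 6t² + 5t - 4.
Then f(8) = 1188.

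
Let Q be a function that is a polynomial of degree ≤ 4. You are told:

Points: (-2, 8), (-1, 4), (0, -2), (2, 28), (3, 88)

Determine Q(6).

Write Q(t) = at^4 + bt³ + ct² + dt + e; the 5 given values yield a linear system in the 5 coefficients.
Solving, the leading coefficient vanishes, and Q(t) = 2t³ + 5t² - 3t - 2.
Then Q(6) = 592.

592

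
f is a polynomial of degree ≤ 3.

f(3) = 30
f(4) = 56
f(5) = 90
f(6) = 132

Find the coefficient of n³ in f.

0

First differences: 26, 34, 42. Second differences: 8, 8.
Level-2 differences are constant, so f has degree 2.
Fitting a degree-2 polynomial gives f(n) = 4n² - 2n.
The coefficient of n³ is 0.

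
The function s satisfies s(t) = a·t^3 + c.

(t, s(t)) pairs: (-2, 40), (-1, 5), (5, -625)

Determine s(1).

From s(-2) = 40 and s(-1) = 5: -8a + c = 40 and -1a + c = 5.
Subtracting: 7a = -35, so a = -5; then c = 40 − (-5)·(-8) = 0.
So s(t) = -5t³ + 0, and s(1) = -5.

-5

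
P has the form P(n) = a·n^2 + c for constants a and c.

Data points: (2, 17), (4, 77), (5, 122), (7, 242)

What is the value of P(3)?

From P(2) = 17 and P(4) = 77: 4a + c = 17 and 16a + c = 77.
Subtracting: 12a = 60, so a = 5; then c = 17 − 5·4 = -3.
So P(n) = 5n² − 3, and P(3) = 42.

42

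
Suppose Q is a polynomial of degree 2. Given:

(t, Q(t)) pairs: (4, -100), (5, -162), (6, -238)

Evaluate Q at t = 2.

-18

Write Q(t) = at² + bt + c; the 3 given values yield a linear system in the 3 coefficients.
Solving, Q(t) = -7t² + t + 8.
Then Q(2) = -18.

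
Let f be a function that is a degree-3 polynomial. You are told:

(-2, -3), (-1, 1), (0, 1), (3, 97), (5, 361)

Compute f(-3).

Write f(m) = am³ + bm² + cm + d; the 5 given values yield a linear system in the 4 coefficients.
Solving, f(m) = 2m³ + 4m² + 2m + 1.
Then f(-3) = -23.

-23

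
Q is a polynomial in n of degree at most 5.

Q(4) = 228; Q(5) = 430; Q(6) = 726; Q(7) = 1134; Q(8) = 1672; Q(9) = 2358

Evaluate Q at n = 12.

First differences: 202, 296, 408, 538, 686. Second differences: 94, 112, 130, 148. Third differences: 18, 18, 18.
Level-3 differences are constant, so Q has degree 3.
Fitting a degree-3 polynomial gives Q(n) = 3n³ + 2n² + n.
Then Q(12) = 5484.

5484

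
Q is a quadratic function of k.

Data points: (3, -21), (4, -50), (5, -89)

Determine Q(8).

-266

Write Q(k) = ak² + bk + c; the 3 given values yield a linear system in the 3 coefficients.
Solving, Q(k) = -5k² + 6k + 6.
Then Q(8) = -266.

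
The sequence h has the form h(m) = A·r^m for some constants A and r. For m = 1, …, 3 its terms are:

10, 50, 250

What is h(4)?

Consecutive ratio: 50/10 = 5, and 250/50 = 5, so r = 5.
Then A·5^1 = 10 gives A = 2, and h(m) = 2·5^m.
h(4) = 2·5^4 = 1250.

1250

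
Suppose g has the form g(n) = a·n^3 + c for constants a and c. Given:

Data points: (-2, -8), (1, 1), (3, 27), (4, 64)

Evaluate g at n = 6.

From g(-2) = -8 and g(1) = 1: -8a + c = -8 and 1a + c = 1.
Subtracting: 9a = 9, so a = 1; then c = -8 − 1·(-8) = 0.
So g(n) = 1n³ + 0, and g(6) = 216.

216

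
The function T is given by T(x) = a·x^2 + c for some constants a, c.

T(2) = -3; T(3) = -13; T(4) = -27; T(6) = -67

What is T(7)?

-93

From T(2) = -3 and T(3) = -13: 4a + c = -3 and 9a + c = -13.
Subtracting: 5a = -10, so a = -2; then c = -3 − (-2)·4 = 5.
So T(x) = -2x² + 5, and T(7) = -93.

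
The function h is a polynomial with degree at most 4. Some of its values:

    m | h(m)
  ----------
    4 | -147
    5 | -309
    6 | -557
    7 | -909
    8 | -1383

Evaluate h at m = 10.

First differences: -162, -248, -352, -474. Second differences: -86, -104, -122. Third differences: -18, -18.
Level-3 differences are constant, so h has degree 3.
Fitting a degree-3 polynomial gives h(m) = -3m³ + 2m² + 3m + 1.
Then h(10) = -2769.

-2769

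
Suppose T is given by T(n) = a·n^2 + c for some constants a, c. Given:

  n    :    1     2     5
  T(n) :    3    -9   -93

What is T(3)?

-29

From T(1) = 3 and T(2) = -9: 1a + c = 3 and 4a + c = -9.
Subtracting: 3a = -12, so a = -4; then c = 3 − (-4)·1 = 7.
So T(n) = -4n² + 7, and T(3) = -29.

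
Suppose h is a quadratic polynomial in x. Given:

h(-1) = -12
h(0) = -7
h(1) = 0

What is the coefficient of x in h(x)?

Write h(x) = ax² + bx + c; the 3 given values yield a linear system in the 3 coefficients.
Solving, h(x) = x² + 6x - 7.
The coefficient of x is 6.

6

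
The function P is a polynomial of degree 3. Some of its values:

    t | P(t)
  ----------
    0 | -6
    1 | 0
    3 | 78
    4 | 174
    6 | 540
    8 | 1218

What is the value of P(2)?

24

Write P(t) = at³ + bt² + ct + d; the 6 given values yield a linear system in the 4 coefficients.
Solving, P(t) = 2t³ + 3t² + t - 6.
Then P(2) = 24.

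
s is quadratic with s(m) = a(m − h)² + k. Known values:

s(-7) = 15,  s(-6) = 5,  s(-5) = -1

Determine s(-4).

-3

First differences -10, -6; second difference 4 = 2a, so a = 2.
Expanding, the m-coefficient is −2ah = -4h; matching it to the data gives h = -4, and then k = -3.
So s(m) = 2(m + 4)² − 3.
s(-4) = 2·0² − 3 = -3.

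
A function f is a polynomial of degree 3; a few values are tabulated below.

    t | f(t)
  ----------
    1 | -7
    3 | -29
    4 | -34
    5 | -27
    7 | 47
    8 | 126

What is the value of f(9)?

241

Write f(t) = at³ + bt² + ct + d; the 6 given values yield a linear system in the 4 coefficients.
Solving, f(t) = t³ - 6t² - 2.
Then f(9) = 241.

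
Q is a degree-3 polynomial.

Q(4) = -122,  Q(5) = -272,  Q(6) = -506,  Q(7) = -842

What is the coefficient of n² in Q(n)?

3

Write Q(n) = an³ + bn² + cn + d; the 4 given values yield a linear system in the 4 coefficients.
Solving, Q(n) = -3n³ + 3n² + 6n - 2.
The coefficient of n² is 3.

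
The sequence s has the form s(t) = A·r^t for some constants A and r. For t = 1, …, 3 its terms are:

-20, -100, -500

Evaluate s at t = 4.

Consecutive ratio: -100/(-20) = 5, and -500/(-100) = 5, so r = 5.
Then A·5^1 = -20 gives A = -4, and s(t) = -4·5^t.
s(4) = -4·5^4 = -2500.

-2500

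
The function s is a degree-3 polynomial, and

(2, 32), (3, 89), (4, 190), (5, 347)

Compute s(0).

Write s(t) = at³ + bt² + ct + d; the 4 given values yield a linear system in the 4 coefficients.
Solving, s(t) = 2t³ + 4t² - t + 2.
Then s(0) = 2.

2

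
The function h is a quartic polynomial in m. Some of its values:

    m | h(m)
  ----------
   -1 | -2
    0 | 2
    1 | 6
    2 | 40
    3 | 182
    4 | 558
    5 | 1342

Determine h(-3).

Write h(m) = am^4 + bm³ + cm² + dm + e; the 7 given values yield a linear system in the 5 coefficients.
Solving, h(m) = 2m^4 + m³ - 2m² + 3m + 2.
Then h(-3) = 110.

110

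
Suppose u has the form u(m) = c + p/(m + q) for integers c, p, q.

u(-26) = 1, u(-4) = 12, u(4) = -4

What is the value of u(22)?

(u(m) − c)(m + q) = p for each data point; the three points give a linear system in c and q, then p follows.
Solving: c = 0, q = 2, p = -24, so u(m) = -24/(m + 2).
Then u(22) = 0 − 24/24 = -1.

-1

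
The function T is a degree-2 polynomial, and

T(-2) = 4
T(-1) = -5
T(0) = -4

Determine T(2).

Write T(k) = ak² + bk + c; the 3 given values yield a linear system in the 3 coefficients.
Solving, T(k) = 5k² + 6k - 4.
Then T(2) = 28.

28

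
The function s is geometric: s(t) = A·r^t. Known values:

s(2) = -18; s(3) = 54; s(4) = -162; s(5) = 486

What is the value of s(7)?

Consecutive ratio: 54/(-18) = -3, and -162/54 = -3, so r = -3.
Then A·(-3)^2 = -18 gives A = -2, and s(t) = -2·(-3)^t.
s(7) = -2·(-3)^7 = 4374.

4374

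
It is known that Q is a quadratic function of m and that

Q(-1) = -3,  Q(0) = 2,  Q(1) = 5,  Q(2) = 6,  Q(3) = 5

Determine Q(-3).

-19

Write Q(m) = am² + bm + c; the 5 given values yield a linear system in the 3 coefficients.
Solving, Q(m) = -m² + 4m + 2.
Then Q(-3) = -19.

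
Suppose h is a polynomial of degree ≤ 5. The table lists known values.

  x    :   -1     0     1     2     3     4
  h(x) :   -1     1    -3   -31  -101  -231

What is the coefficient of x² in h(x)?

First differences: 2, -4, -28, -70, -130. Second differences: -6, -24, -42, -60. Third differences: -18, -18, -18.
Level-3 differences are constant, so h has degree 3.
Fitting a degree-3 polynomial gives h(x) = -3x³ - 3x² + 2x + 1.
The coefficient of x² is -3.

-3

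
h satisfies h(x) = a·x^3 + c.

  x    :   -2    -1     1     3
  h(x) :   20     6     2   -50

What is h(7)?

-682

From h(-2) = 20 and h(-1) = 6: -8a + c = 20 and -1a + c = 6.
Subtracting: 7a = -14, so a = -2; then c = 20 − (-2)·(-8) = 4.
So h(x) = -2x³ + 4, and h(7) = -682.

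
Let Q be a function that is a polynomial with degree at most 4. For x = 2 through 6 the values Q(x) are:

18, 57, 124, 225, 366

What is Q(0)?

First differences: 39, 67, 101, 141. Second differences: 28, 34, 40. Third differences: 6, 6.
Level-3 differences are constant, so Q has degree 3.
Fitting a degree-3 polynomial gives Q(x) = x³ + 5x² - 5x.
The constant term is Q(0) = 0.

0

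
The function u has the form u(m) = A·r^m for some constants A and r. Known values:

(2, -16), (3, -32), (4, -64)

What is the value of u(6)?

-256

Consecutive ratio: -32/(-16) = 2, and -64/(-32) = 2, so r = 2.
Then A·2^2 = -16 gives A = -4, and u(m) = -4·2^m.
u(6) = -4·2^6 = -256.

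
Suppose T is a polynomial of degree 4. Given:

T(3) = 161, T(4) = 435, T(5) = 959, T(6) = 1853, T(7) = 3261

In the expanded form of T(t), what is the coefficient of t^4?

Write T(t) = at^4 + bt³ + ct² + dt + e; the 5 given values yield a linear system in the 5 coefficients.
Solving, T(t) = t^4 + 2t³ + 4t² - 3t - 1.
The coefficient of t^4 is 1.

1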